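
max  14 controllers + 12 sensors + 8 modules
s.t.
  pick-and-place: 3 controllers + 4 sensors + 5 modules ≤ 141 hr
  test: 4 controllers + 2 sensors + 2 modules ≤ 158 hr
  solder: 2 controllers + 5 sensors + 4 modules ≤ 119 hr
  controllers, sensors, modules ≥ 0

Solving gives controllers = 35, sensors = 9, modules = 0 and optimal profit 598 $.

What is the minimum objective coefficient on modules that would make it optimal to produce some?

14

Check each constraint at x*: pick-and-place 141/141 (tight); test 158/158 (tight); solder 115/119 (slack 4).
Since solder is not tight, its dual is 0.
The binding rows give the dual system: 3·y_pick-and-place + 4·y_test = 14 and 4·y_pick-and-place + 2·y_test = 12.
Solving: y_pick-and-place = 2, y_test = 2.
modules enters the basis when its profit ≥ yᵀa₃ = 2·5 + 2·2 = 14.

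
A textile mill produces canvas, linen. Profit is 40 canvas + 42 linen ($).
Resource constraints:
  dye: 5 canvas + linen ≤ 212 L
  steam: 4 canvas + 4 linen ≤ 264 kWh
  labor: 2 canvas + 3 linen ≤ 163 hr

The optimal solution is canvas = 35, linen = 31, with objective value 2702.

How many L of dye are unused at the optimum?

dye used = 5·35 + 1·31 = 206; slack = 212 − 206 = 6.

6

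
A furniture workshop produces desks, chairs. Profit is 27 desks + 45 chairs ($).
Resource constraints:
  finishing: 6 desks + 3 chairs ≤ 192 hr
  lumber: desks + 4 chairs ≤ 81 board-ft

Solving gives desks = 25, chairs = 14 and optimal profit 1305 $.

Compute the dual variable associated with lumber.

9

Check each constraint at x*: finishing 192/192 (tight); lumber 81/81 (tight).
Dual feasibility on the basic columns requires 6·y_finishing + 1·y_lumber = 27, 3·y_finishing + 4·y_lumber = 45.
→ y_finishing = 3 and y_lumber = 9.
Shadow price of lumber = 9.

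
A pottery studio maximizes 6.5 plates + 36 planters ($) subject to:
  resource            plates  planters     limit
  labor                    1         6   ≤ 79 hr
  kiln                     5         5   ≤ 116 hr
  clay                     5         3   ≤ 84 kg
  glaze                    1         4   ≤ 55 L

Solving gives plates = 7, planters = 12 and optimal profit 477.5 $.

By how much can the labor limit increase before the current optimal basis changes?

3.5

Binding constraints: labor, glaze. The basis is B = [[1,6],[1,4]] with det -2.
Per unit increase in labor, x* moves by d = (-2, 0.5).
The basis stays optimal until plates reaches 0; allowable increase = 3.5 hr.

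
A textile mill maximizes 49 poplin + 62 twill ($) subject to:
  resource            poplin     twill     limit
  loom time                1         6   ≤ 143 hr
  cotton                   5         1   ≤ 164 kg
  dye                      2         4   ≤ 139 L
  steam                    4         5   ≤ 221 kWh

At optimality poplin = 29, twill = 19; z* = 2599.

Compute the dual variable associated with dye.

Check each constraint at x*: loom time 143/143 (tight); cotton 164/164 (tight); dye 134/139 (slack 5); steam 211/221 (slack 10).
Slack constraints have shadow price 0 (complementary slackness).
Dual feasibility on the basic columns requires 1·y_loom time + 5·y_cotton = 49, 6·y_loom time + 1·y_cotton = 62.
This yields shadow prices y_loom time = 9, y_cotton = 8.
Shadow price of dye = 0.

0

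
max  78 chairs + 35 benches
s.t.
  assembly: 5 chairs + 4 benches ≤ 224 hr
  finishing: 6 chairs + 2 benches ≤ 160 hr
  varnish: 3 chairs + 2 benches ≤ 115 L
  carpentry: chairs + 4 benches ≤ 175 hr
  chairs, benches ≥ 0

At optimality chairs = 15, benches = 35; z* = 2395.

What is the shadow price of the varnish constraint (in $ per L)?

9

Check each constraint at x*: assembly 215/224 (slack 9); finishing 160/160 (tight); varnish 115/115 (tight); carpentry 155/175 (slack 20).
Slack constraints have shadow price 0 (complementary slackness).
From A_Bᵀ y = c: 6·y_finishing + 3·y_varnish = 78; 2·y_finishing + 2·y_varnish = 35.
Solving: y_finishing = 8.5, y_varnish = 9.
Shadow price of varnish = 9.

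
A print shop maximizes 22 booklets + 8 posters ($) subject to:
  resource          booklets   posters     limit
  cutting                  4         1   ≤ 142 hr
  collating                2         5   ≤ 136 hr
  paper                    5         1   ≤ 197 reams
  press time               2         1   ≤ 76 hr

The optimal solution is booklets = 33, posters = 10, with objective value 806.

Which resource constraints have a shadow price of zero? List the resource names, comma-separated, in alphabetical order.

collating, paper

cutting: 142/142 (binding)
collating: 116/136 (slack 20)
paper: 175/197 (slack 22)
press time: 76/76 (binding)
By complementary slackness, a constraint with positive slack has shadow price 0 → collating, paper.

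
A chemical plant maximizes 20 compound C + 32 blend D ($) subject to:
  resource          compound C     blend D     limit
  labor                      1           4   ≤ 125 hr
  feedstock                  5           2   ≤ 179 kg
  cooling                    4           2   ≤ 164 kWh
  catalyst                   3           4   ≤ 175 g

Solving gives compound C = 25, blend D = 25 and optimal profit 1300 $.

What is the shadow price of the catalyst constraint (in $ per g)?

Binding: labor and catalyst. Non-binding: feedstock (4 unused), cooling (14 unused).
Slack constraints have shadow price 0 (complementary slackness).
From A_Bᵀ y = c: 1·y_labor + 3·y_catalyst = 20; 4·y_labor + 4·y_catalyst = 32.
Solving: y_labor = 2, y_catalyst = 6.
Shadow price of catalyst = 6.

6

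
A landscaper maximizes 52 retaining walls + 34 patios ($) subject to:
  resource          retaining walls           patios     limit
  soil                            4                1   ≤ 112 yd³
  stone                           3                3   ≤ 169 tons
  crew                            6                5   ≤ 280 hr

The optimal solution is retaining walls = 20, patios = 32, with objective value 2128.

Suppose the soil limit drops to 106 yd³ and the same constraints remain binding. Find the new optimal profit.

2104

Binding: soil and crew. Non-binding: stone (13 unused).
Since stone is not tight, its dual is 0.
Dual feasibility on the basic columns requires 4·y_soil + 6·y_crew = 52, 1·y_soil + 5·y_crew = 34.
This yields shadow prices y_soil = 4, y_crew = 6.
Δz = y_soil·Δb = 4 × (-6) = -24, so new z* = 2128 − 24 = 2104.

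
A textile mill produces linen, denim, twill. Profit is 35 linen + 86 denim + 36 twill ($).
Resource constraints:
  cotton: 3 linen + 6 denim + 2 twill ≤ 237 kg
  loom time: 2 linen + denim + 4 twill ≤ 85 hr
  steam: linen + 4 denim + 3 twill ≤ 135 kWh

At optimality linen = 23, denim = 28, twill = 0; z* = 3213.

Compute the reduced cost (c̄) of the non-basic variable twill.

Check each constraint at x*: cotton 237/237 (tight); loom time 74/85 (slack 11); steam 135/135 (tight).
By complementary slackness, y = 0 for the non-binding constraint.
From A_Bᵀ y = c: 3·y_cotton + 1·y_steam = 35; 6·y_cotton + 4·y_steam = 86.
→ y_cotton = 9 and y_steam = 8.
Reduced cost of twill: c₃ − yᵀa₃ = 36 − (9·2 + 8·3) = 36 − 42 = -6.

-6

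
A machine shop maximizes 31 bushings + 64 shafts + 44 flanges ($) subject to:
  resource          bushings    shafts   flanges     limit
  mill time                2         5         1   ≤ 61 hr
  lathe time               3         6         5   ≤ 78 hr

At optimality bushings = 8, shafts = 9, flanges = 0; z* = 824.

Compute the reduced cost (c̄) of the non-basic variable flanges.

-3

Both mill time and lathe time are binding at x*.
The binding rows give the dual system: 2·y_mill time + 3·y_lathe time = 31 and 5·y_mill time + 6·y_lathe time = 64.
→ y_mill time = 2 and y_lathe time = 9.
Reduced cost of flanges: c₃ − yᵀa₃ = 44 − (2·1 + 9·5) = 44 − 47 = -3.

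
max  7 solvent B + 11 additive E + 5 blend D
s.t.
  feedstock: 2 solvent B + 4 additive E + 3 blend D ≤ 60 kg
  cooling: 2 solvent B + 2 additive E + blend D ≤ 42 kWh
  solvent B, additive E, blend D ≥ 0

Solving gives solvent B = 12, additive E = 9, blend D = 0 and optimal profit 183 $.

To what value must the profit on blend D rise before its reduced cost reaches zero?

Check each constraint at x*: feedstock 60/60 (tight); cooling 42/42 (tight).
The binding rows give the dual system: 2·y_feedstock + 2·y_cooling = 7 and 4·y_feedstock + 2·y_cooling = 11.
This yields shadow prices y_feedstock = 2, y_cooling = 1.5.
blend D enters the basis when its profit ≥ yᵀa₃ = 2·3 + 1.5·1 = 7.5.

7.5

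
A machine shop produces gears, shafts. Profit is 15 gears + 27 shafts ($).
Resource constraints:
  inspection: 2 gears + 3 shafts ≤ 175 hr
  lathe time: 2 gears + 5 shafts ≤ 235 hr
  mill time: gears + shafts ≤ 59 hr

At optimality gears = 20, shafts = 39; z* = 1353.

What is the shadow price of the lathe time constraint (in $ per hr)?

At the optimum: inspection uses 157 of 175 (slack = 18); lathe time uses 235 of 235 (binding); mill time uses 59 of 59 (binding).
By complementary slackness, y = 0 for the non-binding constraint.
Dual feasibility on the basic columns requires 2·y_lathe time + 1·y_mill time = 15, 5·y_lathe time + 1·y_mill time = 27.
This yields shadow prices y_lathe time = 4, y_mill time = 7.
Shadow price of lathe time = 4.

4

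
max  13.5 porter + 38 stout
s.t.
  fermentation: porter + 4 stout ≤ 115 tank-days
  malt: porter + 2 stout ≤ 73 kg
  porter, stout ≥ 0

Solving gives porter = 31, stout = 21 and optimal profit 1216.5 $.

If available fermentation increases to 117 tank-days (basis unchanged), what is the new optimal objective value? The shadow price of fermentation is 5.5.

Δb = 2, so new z* = 1216.5 + (5.5)·(2) = 1216.5 + 11 = 1227.5.

1227.5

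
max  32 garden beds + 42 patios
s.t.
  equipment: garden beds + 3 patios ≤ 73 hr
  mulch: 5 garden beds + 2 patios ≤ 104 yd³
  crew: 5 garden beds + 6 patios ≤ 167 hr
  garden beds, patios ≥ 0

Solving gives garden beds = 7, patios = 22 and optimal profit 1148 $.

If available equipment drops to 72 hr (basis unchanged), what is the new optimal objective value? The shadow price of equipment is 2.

1146

Δb = -1, so new z* = 1148 + (2)·(-1) = 1148 − 2 = 1146.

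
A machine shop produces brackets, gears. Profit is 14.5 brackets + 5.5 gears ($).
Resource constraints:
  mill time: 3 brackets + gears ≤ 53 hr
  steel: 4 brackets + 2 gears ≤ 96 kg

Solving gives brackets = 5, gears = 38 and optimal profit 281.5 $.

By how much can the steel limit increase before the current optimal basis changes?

10

Binding constraints: mill time, steel. The basis is B = [[3,1],[4,2]] with det 2.
Per unit increase in steel, x* moves by d = (-0.5, 1.5).
The basis stays optimal until brackets reaches 0; allowable increase = 10 kg.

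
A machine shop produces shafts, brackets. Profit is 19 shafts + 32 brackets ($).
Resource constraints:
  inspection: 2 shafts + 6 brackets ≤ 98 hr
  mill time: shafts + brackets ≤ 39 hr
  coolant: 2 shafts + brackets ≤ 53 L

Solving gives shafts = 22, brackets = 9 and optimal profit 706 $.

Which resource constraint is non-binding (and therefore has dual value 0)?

mill time

inspection: 98/98 (binding)
mill time: 31/39 (slack 8)
coolant: 53/53 (binding)
By complementary slackness, a constraint with positive slack has shadow price 0 → mill time.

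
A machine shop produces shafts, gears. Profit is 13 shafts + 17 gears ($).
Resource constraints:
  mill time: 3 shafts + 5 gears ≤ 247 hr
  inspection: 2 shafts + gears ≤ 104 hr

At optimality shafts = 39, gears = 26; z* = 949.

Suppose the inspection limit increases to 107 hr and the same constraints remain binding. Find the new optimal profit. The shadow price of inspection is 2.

Δb = 3, so new z* = 949 + (2)·(3) = 949 + 6 = 955.

955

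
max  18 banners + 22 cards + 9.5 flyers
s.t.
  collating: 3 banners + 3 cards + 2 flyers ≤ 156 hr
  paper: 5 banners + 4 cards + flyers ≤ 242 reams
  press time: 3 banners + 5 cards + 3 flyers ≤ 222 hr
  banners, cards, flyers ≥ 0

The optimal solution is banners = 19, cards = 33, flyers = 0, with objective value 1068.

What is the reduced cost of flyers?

-4.5

Check each constraint at x*: collating 156/156 (tight); paper 227/242 (slack 15); press time 222/222 (tight).
Since paper is not tight, its dual is 0.
Dual feasibility on the basic columns requires 3·y_collating + 3·y_press time = 18, 3·y_collating + 5·y_press time = 22.
Solving: y_collating = 4, y_press time = 2.
Reduced cost of flyers: c₃ − yᵀa₃ = 9.5 − (4·2 + 2·3) = 9.5 − 14 = -4.5.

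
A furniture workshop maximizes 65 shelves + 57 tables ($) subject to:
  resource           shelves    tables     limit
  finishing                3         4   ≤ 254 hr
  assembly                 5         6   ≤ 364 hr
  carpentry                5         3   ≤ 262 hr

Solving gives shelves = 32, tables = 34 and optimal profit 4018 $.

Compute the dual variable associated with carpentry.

7

Check each constraint at x*: finishing 232/254 (slack 22); assembly 364/364 (tight); carpentry 262/262 (tight).
By complementary slackness, y = 0 for the non-binding constraint.
From A_Bᵀ y = c: 5·y_assembly + 5·y_carpentry = 65; 6·y_assembly + 3·y_carpentry = 57.
Solving: y_assembly = 6, y_carpentry = 7.
Shadow price of carpentry = 7.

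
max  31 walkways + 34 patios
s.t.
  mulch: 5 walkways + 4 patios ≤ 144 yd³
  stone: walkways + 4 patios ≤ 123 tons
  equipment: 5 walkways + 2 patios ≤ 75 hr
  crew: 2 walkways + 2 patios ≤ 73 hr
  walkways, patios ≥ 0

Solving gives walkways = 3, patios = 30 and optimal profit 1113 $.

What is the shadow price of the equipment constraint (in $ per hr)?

At the optimum: mulch uses 135 of 144 (slack = 9); stone uses 123 of 123 (binding); equipment uses 75 of 75 (binding); crew uses 66 of 73 (slack = 7).
Slack constraints have shadow price 0 (complementary slackness).
The binding rows give the dual system: 1·y_stone + 5·y_equipment = 31 and 4·y_stone + 2·y_equipment = 34.
Solving: y_stone = 6, y_equipment = 5.
Shadow price of equipment = 5.

5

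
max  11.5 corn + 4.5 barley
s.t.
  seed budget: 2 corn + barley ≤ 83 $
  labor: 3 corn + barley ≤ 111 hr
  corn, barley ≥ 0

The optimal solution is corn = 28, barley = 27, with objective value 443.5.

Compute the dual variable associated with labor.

2.5

At the optimum: seed budget uses 83 of 83 (binding); labor uses 111 of 111 (binding).
From A_Bᵀ y = c: 2·y_seed budget + 3·y_labor = 11.5; 1·y_seed budget + 1·y_labor = 4.5.
Solving: y_seed budget = 2, y_labor = 2.5.
Shadow price of labor = 2.5.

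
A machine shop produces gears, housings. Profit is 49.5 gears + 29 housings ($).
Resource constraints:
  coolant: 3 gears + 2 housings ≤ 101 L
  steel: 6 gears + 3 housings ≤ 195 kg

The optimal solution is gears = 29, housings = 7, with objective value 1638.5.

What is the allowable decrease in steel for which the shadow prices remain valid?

43.5

Binding constraints: coolant, steel. The basis is B = [[3,2],[6,3]] with det -3.
Per unit decrease in steel, x* moves by d = (-0.6667, 1).
The basis stays optimal until gears reaches 0; allowable decrease = 43.5 kg.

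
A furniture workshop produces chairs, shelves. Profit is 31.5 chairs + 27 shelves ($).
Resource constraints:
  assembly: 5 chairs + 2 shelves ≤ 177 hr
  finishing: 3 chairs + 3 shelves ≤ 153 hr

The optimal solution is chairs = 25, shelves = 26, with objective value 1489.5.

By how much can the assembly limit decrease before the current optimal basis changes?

Binding constraints: assembly, finishing. The basis is B = [[5,2],[3,3]] with det 9.
Per unit decrease in assembly, x* moves by d = (-0.3333, 0.3333).
The basis stays optimal until chairs reaches 0; allowable decrease = 75 hr.

75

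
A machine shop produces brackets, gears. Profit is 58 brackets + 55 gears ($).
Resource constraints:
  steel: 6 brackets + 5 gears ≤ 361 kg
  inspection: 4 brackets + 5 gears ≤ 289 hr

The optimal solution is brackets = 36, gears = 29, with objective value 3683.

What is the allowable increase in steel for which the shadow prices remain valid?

72.5

Binding constraints: steel, inspection. The basis is B = [[6,5],[4,5]] with det 10.
Per unit increase in steel, x* moves by d = (0.5, -0.4).
The basis stays optimal until gears reaches 0; allowable increase = 72.5 kg.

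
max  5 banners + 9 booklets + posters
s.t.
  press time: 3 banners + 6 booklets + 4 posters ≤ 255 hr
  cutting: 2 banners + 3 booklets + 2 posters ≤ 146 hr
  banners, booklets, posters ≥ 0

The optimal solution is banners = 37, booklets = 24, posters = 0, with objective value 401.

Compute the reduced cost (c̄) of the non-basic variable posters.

-5

Both press time and cutting are binding at x*.
From A_Bᵀ y = c: 3·y_press time + 2·y_cutting = 5; 6·y_press time + 3·y_cutting = 9.
→ y_press time = 1 and y_cutting = 1.
Reduced cost of posters: c₃ − yᵀa₃ = 1 − (1·4 + 1·2) = 1 − 6 = -5.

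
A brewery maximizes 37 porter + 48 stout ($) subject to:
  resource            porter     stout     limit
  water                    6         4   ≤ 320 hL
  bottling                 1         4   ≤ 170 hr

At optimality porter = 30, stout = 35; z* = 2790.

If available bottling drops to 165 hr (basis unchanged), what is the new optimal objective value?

Both water and bottling are binding at x*.
Dual feasibility on the basic columns requires 6·y_water + 1·y_bottling = 37, 4·y_water + 4·y_bottling = 48.
Solving: y_water = 5, y_bottling = 7.
Δz = y_bottling·Δb = 7 × (-5) = -35, so new z* = 2790 − 35 = 2755.

2755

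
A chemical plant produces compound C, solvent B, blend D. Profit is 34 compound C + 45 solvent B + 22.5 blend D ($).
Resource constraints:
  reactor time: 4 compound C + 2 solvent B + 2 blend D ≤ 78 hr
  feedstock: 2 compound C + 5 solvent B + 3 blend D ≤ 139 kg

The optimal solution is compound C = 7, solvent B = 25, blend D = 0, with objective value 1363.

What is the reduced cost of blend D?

-8.5

Check each constraint at x*: reactor time 78/78 (tight); feedstock 139/139 (tight).
From A_Bᵀ y = c: 4·y_reactor time + 2·y_feedstock = 34; 2·y_reactor time + 5·y_feedstock = 45.
This yields shadow prices y_reactor time = 5, y_feedstock = 7.
Reduced cost of blend D: c₃ − yᵀa₃ = 22.5 − (5·2 + 7·3) = 22.5 − 31 = -8.5.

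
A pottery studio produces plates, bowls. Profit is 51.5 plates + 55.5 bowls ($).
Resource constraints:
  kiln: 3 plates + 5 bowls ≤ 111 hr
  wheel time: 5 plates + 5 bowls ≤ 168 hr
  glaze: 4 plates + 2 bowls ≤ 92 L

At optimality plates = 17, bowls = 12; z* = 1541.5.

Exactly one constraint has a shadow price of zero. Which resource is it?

kiln: 111/111 (binding)
wheel time: 145/168 (slack 23)
glaze: 92/92 (binding)
By complementary slackness, a constraint with positive slack has shadow price 0 → wheel time.

wheel time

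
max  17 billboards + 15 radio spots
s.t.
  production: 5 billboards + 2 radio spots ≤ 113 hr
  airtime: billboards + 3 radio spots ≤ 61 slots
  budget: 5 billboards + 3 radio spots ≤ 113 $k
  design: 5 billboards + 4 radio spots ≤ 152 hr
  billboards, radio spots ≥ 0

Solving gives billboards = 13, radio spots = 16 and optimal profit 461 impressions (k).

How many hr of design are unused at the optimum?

23

design used = 5·13 + 4·16 = 129; slack = 152 − 129 = 23.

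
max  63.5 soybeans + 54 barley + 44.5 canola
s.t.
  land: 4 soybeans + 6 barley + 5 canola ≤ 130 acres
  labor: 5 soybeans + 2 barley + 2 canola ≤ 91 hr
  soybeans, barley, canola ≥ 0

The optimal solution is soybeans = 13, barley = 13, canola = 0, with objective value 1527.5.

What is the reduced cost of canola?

Check each constraint at x*: land 130/130 (tight); labor 91/91 (tight).
Dual feasibility on the basic columns requires 4·y_land + 5·y_labor = 63.5, 6·y_land + 2·y_labor = 54.
Solving: y_land = 6.5, y_labor = 7.5.
Reduced cost of canola: c₃ − yᵀa₃ = 44.5 − (6.5·5 + 7.5·2) = 44.5 − 47.5 = -3.

-3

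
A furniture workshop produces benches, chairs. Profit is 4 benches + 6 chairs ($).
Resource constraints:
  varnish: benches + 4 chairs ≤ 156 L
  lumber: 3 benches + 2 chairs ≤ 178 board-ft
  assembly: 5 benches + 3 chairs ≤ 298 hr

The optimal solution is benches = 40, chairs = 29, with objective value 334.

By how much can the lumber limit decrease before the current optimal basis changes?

100

Binding constraints: varnish, lumber. The basis is B = [[1,4],[3,2]] with det -10.
Per unit decrease in lumber, x* moves by d = (-0.4, 0.1).
The basis stays optimal until benches reaches 0; allowable decrease = 100 board-ft.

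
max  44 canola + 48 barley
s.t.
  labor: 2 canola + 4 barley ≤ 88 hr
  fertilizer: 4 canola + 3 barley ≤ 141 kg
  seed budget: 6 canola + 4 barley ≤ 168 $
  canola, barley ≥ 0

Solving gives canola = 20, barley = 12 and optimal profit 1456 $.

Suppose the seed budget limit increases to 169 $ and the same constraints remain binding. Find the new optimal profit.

1461

At the optimum: labor uses 88 of 88 (binding); fertilizer uses 116 of 141 (slack = 25); seed budget uses 168 of 168 (binding).
Since fertilizer is not tight, its dual is 0.
Dual feasibility on the basic columns requires 2·y_labor + 6·y_seed budget = 44, 4·y_labor + 4·y_seed budget = 48.
This yields shadow prices y_labor = 7, y_seed budget = 5.
Δz = y_seed budget·Δb = 5 × (1) = 5, so new z* = 1456 + 5 = 1461.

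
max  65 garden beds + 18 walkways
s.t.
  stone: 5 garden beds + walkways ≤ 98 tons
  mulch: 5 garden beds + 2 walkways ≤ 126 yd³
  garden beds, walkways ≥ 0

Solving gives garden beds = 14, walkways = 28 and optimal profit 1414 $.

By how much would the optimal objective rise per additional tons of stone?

8

Both stone and mulch are binding at x*.
From A_Bᵀ y = c: 5·y_stone + 5·y_mulch = 65; 1·y_stone + 2·y_mulch = 18.
This yields shadow prices y_stone = 8, y_mulch = 5.
Shadow price of stone = 8.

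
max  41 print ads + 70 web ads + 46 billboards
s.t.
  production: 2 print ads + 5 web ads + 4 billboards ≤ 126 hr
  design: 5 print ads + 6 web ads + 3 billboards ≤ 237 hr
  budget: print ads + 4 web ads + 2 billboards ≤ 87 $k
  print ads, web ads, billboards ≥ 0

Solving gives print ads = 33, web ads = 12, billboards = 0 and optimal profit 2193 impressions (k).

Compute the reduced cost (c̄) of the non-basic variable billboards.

-1

Check each constraint at x*: production 126/126 (tight); design 237/237 (tight); budget 81/87 (slack 6).
Since budget is not tight, its dual is 0.
Dual feasibility on the basic columns requires 2·y_production + 5·y_design = 41, 5·y_production + 6·y_design = 70.
Solving: y_production = 8, y_design = 5.
Reduced cost of billboards: c₃ − yᵀa₃ = 46 − (8·4 + 5·3) = 46 − 47 = -1.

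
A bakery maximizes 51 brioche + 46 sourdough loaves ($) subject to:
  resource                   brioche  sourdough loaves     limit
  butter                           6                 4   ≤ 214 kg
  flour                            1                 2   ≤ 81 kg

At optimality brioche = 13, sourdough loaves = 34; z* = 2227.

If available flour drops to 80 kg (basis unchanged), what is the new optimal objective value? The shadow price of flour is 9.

Δb = -1, so new z* = 2227 + (9)·(-1) = 2227 − 9 = 2218.

2218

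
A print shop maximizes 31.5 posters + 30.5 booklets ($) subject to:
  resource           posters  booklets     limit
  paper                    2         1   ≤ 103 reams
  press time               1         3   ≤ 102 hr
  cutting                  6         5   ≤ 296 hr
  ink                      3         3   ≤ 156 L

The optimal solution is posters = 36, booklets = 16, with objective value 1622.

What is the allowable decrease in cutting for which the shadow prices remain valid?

Binding constraints: cutting, ink. The basis is B = [[6,5],[3,3]] with det 3.
Per unit decrease in cutting, x* moves by d = (-1, 1).
The basis stays optimal until press time becomes binding; allowable decrease = 9 hr.

9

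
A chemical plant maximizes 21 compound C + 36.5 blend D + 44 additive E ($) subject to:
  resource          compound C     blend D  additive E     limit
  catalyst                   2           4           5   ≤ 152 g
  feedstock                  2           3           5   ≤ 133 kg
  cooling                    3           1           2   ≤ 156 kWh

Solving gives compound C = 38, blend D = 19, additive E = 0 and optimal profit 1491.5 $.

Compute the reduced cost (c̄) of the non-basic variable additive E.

Check each constraint at x*: catalyst 152/152 (tight); feedstock 133/133 (tight); cooling 133/156 (slack 23).
Since cooling is not tight, its dual is 0.
The binding rows give the dual system: 2·y_catalyst + 2·y_feedstock = 21 and 4·y_catalyst + 3·y_feedstock = 36.5.
→ y_catalyst = 5 and y_feedstock = 5.5.
Reduced cost of additive E: c₃ − yᵀa₃ = 44 − (5·5 + 5.5·5) = 44 − 52.5 = -8.5.

-8.5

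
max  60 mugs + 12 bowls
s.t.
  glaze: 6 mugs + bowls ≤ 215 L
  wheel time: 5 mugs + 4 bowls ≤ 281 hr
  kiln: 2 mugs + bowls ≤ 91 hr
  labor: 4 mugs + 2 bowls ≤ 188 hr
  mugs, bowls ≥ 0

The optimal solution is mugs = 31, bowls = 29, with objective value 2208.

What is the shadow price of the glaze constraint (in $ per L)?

Check each constraint at x*: glaze 215/215 (tight); wheel time 271/281 (slack 10); kiln 91/91 (tight); labor 182/188 (slack 6).
By complementary slackness, y = 0 for the non-binding constraints.
Dual feasibility on the basic columns requires 6·y_glaze + 2·y_kiln = 60, 1·y_glaze + 1·y_kiln = 12.
Solving: y_glaze = 9, y_kiln = 3.
Shadow price of glaze = 9.

9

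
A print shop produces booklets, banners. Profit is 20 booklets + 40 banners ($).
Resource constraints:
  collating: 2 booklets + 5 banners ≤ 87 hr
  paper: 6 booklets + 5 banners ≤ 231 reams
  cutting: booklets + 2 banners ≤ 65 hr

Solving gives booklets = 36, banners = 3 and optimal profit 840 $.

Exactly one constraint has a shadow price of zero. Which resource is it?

collating: 87/87 (binding)
paper: 231/231 (binding)
cutting: 42/65 (slack 23)
By complementary slackness, a constraint with positive slack has shadow price 0 → cutting.

cutting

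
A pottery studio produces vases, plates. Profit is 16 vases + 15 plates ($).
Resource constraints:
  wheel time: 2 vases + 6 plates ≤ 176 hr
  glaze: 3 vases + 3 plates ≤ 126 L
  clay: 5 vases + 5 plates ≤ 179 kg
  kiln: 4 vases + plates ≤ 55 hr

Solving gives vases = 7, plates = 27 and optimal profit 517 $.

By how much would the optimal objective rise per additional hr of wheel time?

2

Binding: wheel time and kiln. Non-binding: glaze (24 unused), clay (9 unused).
Slack constraints have shadow price 0 (complementary slackness).
Dual feasibility on the basic columns requires 2·y_wheel time + 4·y_kiln = 16, 6·y_wheel time + 1·y_kiln = 15.
This yields shadow prices y_wheel time = 2, y_kiln = 3.
Shadow price of wheel time = 2.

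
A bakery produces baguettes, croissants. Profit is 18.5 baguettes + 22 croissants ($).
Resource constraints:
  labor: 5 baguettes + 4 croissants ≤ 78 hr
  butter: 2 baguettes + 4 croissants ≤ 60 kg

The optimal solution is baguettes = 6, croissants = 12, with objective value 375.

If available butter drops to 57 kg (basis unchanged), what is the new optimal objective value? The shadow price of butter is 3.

366

Δb = -3, so new z* = 375 + (3)·(-3) = 375 − 9 = 366.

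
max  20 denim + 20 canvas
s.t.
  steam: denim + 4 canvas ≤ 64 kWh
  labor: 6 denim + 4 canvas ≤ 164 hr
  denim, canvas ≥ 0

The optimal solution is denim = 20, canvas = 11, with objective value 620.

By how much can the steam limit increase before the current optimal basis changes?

100

Binding constraints: steam, labor. The basis is B = [[1,4],[6,4]] with det -20.
Per unit increase in steam, x* moves by d = (-0.2, 0.3).
The basis stays optimal until denim reaches 0; allowable increase = 100 kWh.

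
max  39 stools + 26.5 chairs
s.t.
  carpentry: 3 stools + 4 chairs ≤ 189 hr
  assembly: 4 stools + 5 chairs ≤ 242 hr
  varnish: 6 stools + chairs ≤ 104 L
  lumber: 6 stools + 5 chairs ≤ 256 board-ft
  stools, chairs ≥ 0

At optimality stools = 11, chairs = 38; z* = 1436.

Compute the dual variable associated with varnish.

At the optimum: carpentry uses 185 of 189 (slack = 4); assembly uses 234 of 242 (slack = 8); varnish uses 104 of 104 (binding); lumber uses 256 of 256 (binding).
Slack constraints have shadow price 0 (complementary slackness).
Dual feasibility on the basic columns requires 6·y_varnish + 6·y_lumber = 39, 1·y_varnish + 5·y_lumber = 26.5.
This yields shadow prices y_varnish = 1.5, y_lumber = 5.
Shadow price of varnish = 1.5.

1.5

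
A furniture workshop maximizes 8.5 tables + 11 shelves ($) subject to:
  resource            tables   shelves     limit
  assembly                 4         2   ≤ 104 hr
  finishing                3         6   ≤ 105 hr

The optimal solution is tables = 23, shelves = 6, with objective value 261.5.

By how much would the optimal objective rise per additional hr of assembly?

1

At the optimum: assembly uses 104 of 104 (binding); finishing uses 105 of 105 (binding).
The binding rows give the dual system: 4·y_assembly + 3·y_finishing = 8.5 and 2·y_assembly + 6·y_finishing = 11.
This yields shadow prices y_assembly = 1, y_finishing = 1.5.
Shadow price of assembly = 1.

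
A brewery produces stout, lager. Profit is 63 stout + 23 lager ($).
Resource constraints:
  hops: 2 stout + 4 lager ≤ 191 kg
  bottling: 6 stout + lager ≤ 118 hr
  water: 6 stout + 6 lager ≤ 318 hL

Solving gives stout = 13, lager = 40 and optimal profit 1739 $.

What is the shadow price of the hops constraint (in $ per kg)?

0

At the optimum: hops uses 186 of 191 (slack = 5); bottling uses 118 of 118 (binding); water uses 318 of 318 (binding).
Slack constraints have shadow price 0 (complementary slackness).
From A_Bᵀ y = c: 6·y_bottling + 6·y_water = 63; 1·y_bottling + 6·y_water = 23.
Solving: y_bottling = 8, y_water = 2.5.
Shadow price of hops = 0.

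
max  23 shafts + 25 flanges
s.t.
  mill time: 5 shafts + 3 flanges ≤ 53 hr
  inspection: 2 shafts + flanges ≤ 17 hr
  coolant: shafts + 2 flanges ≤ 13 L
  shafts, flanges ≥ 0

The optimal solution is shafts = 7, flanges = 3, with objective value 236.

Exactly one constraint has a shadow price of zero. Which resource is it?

mill time

mill time: 44/53 (slack 9)
inspection: 17/17 (binding)
coolant: 13/13 (binding)
By complementary slackness, a constraint with positive slack has shadow price 0 → mill time.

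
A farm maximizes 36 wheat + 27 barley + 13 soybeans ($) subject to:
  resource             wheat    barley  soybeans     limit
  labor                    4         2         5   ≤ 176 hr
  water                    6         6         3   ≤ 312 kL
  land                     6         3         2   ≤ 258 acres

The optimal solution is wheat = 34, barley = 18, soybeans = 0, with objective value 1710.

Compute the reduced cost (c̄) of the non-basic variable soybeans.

Check each constraint at x*: labor 172/176 (slack 4); water 312/312 (tight); land 258/258 (tight).
By complementary slackness, y = 0 for the non-binding constraint.
The binding rows give the dual system: 6·y_water + 6·y_land = 36 and 6·y_water + 3·y_land = 27.
This yields shadow prices y_water = 3, y_land = 3.
Reduced cost of soybeans: c₃ − yᵀa₃ = 13 − (3·3 + 3·2) = 13 − 15 = -2.

-2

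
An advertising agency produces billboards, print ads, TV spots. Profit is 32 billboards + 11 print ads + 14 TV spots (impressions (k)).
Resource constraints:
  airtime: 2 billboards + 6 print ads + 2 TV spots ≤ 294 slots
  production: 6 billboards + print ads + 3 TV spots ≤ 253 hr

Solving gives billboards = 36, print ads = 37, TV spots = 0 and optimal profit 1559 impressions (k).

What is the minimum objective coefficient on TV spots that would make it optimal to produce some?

At the optimum: airtime uses 294 of 294 (binding); production uses 253 of 253 (binding).
Dual feasibility on the basic columns requires 2·y_airtime + 6·y_production = 32, 6·y_airtime + 1·y_production = 11.
→ y_airtime = 1 and y_production = 5.
TV spots enters the basis when its profit ≥ yᵀa₃ = 1·2 + 5·3 = 17.

17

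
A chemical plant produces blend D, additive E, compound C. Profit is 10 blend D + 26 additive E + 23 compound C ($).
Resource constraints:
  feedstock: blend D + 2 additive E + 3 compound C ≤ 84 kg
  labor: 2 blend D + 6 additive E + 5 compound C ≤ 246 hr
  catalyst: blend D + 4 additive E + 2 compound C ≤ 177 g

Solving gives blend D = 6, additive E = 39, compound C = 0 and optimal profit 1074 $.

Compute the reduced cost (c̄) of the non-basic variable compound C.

-4

Binding: feedstock and labor. Non-binding: catalyst (15 unused).
Since catalyst is not tight, its dual is 0.
The binding rows give the dual system: 1·y_feedstock + 2·y_labor = 10 and 2·y_feedstock + 6·y_labor = 26.
→ y_feedstock = 4 and y_labor = 3.
Reduced cost of compound C: c₃ − yᵀa₃ = 23 − (4·3 + 3·5) = 23 − 27 = -4.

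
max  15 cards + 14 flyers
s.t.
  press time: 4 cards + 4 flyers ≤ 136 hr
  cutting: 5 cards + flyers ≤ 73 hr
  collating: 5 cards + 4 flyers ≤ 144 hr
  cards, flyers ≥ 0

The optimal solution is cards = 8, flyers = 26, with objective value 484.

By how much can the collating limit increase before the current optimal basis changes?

1.75

Binding constraints: press time, collating. The basis is B = [[4,4],[5,4]] with det -4.
Per unit increase in collating, x* moves by d = (1, -1).
The basis stays optimal until cutting becomes binding; allowable increase = 1.75 hr.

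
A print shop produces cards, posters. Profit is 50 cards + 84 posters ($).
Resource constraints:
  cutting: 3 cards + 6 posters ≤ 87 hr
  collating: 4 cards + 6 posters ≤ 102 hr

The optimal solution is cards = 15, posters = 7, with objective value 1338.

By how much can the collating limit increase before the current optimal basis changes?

Binding constraints: cutting, collating. The basis is B = [[3,6],[4,6]] with det -6.
Per unit increase in collating, x* moves by d = (1, -0.5).
The basis stays optimal until posters reaches 0; allowable increase = 14 hr.

14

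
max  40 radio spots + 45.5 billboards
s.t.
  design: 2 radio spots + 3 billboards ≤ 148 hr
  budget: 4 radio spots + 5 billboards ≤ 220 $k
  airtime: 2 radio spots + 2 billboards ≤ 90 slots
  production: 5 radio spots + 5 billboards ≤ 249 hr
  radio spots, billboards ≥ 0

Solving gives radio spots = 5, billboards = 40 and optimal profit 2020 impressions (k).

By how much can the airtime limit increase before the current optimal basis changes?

Binding constraints: budget, airtime. The basis is B = [[4,5],[2,2]] with det -2.
Per unit increase in airtime, x* moves by d = (2.5, -2).
The basis stays optimal until production becomes binding; allowable increase = 9.6 slots.

9.6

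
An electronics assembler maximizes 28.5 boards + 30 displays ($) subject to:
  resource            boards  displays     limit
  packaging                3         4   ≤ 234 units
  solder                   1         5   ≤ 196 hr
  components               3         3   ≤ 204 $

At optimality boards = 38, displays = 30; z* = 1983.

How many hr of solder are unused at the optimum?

solder used = 1·38 + 5·30 = 188; slack = 196 − 188 = 8.

8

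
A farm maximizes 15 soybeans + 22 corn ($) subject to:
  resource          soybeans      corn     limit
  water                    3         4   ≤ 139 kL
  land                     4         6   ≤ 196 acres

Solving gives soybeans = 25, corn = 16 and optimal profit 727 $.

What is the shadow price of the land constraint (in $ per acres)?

Check each constraint at x*: water 139/139 (tight); land 196/196 (tight).
Dual feasibility on the basic columns requires 3·y_water + 4·y_land = 15, 4·y_water + 6·y_land = 22.
Solving: y_water = 1, y_land = 3.
Shadow price of land = 3.

3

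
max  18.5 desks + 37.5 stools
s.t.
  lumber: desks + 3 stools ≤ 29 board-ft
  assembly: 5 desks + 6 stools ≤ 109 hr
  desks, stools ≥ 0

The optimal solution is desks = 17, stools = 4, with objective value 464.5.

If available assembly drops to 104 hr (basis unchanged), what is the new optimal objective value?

454.5

At the optimum: lumber uses 29 of 29 (binding); assembly uses 109 of 109 (binding).
Dual feasibility on the basic columns requires 1·y_lumber + 5·y_assembly = 18.5, 3·y_lumber + 6·y_assembly = 37.5.
Solving: y_lumber = 8.5, y_assembly = 2.
Δz = y_assembly·Δb = 2 × (-5) = -10, so new z* = 464.5 − 10 = 454.5.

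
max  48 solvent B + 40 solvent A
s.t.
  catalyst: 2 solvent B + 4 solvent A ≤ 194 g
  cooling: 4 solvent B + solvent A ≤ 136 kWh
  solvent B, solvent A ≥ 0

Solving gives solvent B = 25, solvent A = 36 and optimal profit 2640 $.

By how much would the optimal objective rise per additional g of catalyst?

8

At the optimum: catalyst uses 194 of 194 (binding); cooling uses 136 of 136 (binding).
From A_Bᵀ y = c: 2·y_catalyst + 4·y_cooling = 48; 4·y_catalyst + 1·y_cooling = 40.
→ y_catalyst = 8 and y_cooling = 8.
Shadow price of catalyst = 8.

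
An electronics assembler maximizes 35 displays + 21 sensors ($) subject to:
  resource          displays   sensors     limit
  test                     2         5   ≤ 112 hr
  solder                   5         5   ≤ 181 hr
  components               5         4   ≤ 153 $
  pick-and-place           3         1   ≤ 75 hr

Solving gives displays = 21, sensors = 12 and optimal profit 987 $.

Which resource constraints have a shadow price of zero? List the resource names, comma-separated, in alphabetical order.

solder, test

test: 102/112 (slack 10)
solder: 165/181 (slack 16)
components: 153/153 (binding)
pick-and-place: 75/75 (binding)
By complementary slackness, a constraint with positive slack has shadow price 0 → solder, test.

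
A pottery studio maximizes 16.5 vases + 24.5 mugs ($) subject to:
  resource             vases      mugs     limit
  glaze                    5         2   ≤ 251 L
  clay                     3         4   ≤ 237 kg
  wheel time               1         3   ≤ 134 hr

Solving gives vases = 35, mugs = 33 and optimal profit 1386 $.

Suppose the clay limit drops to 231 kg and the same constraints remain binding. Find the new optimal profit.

Check each constraint at x*: glaze 241/251 (slack 10); clay 237/237 (tight); wheel time 134/134 (tight).
Slack constraints have shadow price 0 (complementary slackness).
From A_Bᵀ y = c: 3·y_clay + 1·y_wheel time = 16.5; 4·y_clay + 3·y_wheel time = 24.5.
This yields shadow prices y_clay = 5, y_wheel time = 1.5.
Δz = y_clay·Δb = 5 × (-6) = -30, so new z* = 1386 − 30 = 1356.

1356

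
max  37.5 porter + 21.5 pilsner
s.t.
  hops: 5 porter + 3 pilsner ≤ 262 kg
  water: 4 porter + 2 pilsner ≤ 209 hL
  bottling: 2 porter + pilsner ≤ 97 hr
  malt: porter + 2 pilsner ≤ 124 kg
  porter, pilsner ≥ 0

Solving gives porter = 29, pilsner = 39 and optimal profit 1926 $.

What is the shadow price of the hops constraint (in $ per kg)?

Check each constraint at x*: hops 262/262 (tight); water 194/209 (slack 15); bottling 97/97 (tight); malt 107/124 (slack 17).
Since water, malt are not tight, their duals are 0.
The binding rows give the dual system: 5·y_hops + 2·y_bottling = 37.5 and 3·y_hops + 1·y_bottling = 21.5.
Solving: y_hops = 5.5, y_bottling = 5.
Shadow price of hops = 5.5.

5.5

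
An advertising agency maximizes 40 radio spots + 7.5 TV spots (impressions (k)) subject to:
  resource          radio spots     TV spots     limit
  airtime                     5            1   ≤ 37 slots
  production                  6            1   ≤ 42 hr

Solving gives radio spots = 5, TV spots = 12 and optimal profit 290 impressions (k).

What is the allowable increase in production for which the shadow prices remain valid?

Binding constraints: airtime, production. The basis is B = [[5,1],[6,1]] with det -1.
Per unit increase in production, x* moves by d = (1, -5).
The basis stays optimal until TV spots reaches 0; allowable increase = 2.4 hr.

2.4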